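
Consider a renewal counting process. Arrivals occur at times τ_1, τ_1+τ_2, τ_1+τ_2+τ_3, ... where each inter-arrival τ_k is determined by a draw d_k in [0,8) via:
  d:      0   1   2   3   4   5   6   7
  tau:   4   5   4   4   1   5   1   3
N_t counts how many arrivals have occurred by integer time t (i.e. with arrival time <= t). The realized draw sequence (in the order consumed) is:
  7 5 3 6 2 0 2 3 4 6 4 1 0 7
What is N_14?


4

draw d_1=7: τ_1=3, arrival time A_1=3
draw d_2=5: τ_2=5, arrival time A_2=8
draw d_3=3: τ_3=4, arrival time A_3=12
draw d_4=6: τ_4=1, arrival time A_4=13
draw d_5=2: τ_5=4, arrival time A_5=17
draw d_6=0: τ_6=4, arrival time A_6=21
draw d_7=2: τ_7=4, arrival time A_7=25
draw d_8=3: τ_8=4, arrival time A_8=29
draw d_9=4: τ_9=1, arrival time A_9=30
draw d_10=6: τ_10=1, arrival time A_10=31
draw d_11=4: τ_11=1, arrival time A_11=32
draw d_12=1: τ_12=5, arrival time A_12=37
draw d_13=0: τ_13=4, arrival time A_13=41
draw d_14=7: τ_14=3, arrival time A_14=44
N_t over t=0..14: 0:0 1:0 2:0 3:1 4:1 5:1 6:1 7:1 8:2 9:2 10:2 11:2 12:3 13:4 14:4


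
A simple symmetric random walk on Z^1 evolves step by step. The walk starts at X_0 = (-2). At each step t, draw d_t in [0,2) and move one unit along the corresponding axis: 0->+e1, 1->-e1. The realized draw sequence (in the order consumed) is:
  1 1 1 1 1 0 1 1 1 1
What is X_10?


(-10)

t=0: X=(-2), d=1 → -e1, X_1=(-3)
t=1: X=(-3), d=1 → -e1, X_2=(-4)
t=2: X=(-4), d=1 → -e1, X_3=(-5)
t=3: X=(-5), d=1 → -e1, X_4=(-6)
t=4: X=(-6), d=1 → -e1, X_5=(-7)
t=5: X=(-7), d=0 → +e1, X_6=(-6)
t=6: X=(-6), d=1 → -e1, X_7=(-7)
t=7: X=(-7), d=1 → -e1, X_8=(-8)
t=8: X=(-8), d=1 → -e1, X_9=(-9)
t=9: X=(-9), d=1 → -e1, X_10=(-10)


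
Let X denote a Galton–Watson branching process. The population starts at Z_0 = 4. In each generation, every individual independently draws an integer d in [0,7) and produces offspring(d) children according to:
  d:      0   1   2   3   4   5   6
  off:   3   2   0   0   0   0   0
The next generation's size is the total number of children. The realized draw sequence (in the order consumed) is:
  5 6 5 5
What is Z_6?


gen 0: Z_0=4, draws=[5, 6, 5, 5], offspring=[0, 0, 0, 0], Z_1=0
gen 1: Z_1=0, draws=[], offspring=[], Z_2=0
gen 2: Z_2=0, draws=[], offspring=[], Z_3=0
gen 3: Z_3=0, draws=[], offspring=[], Z_4=0
gen 4: Z_4=0, draws=[], offspring=[], Z_5=0
gen 5: Z_5=0, draws=[], offspring=[], Z_6=0

0


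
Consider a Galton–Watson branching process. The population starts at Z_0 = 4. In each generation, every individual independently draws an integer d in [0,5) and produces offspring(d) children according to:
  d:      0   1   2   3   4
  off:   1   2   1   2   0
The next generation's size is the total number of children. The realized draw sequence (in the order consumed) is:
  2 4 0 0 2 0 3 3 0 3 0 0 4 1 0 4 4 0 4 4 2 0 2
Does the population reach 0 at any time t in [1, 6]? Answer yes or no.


no

gen 0: Z_0=4, draws=[2, 4, 0, 0], offspring=[1, 0, 1, 1], Z_1=3
gen 1: Z_1=3, draws=[2, 0, 3], offspring=[1, 1, 2], Z_2=4
gen 2: Z_2=4, draws=[3, 0, 3, 0], offspring=[2, 1, 2, 1], Z_3=6
gen 3: Z_3=6, draws=[0, 4, 1, 0, 4, 4], offspring=[1, 0, 2, 1, 0, 0], Z_4=4
gen 4: Z_4=4, draws=[0, 4, 4, 2], offspring=[1, 0, 0, 1], Z_5=2
gen 5: Z_5=2, draws=[0, 2], offspring=[1, 1], Z_6=2


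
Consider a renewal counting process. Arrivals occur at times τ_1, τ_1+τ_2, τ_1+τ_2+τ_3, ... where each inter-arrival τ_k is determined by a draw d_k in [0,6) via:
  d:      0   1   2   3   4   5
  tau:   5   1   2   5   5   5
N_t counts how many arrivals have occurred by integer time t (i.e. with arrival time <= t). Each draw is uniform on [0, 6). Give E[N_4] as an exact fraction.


Inter-arrival values over d=0..5: [5, 1, 2, 5, 5, 5]
Each d has probability 1/6, so the pmf of τ is: f(1) = 1/6, f(2) = 1/6, f(5) = 2/3
Renewal equation for m(n) = E[N_n]: condition on τ_1 = k (if k <= n, one arrival plus a fresh copy on the remaining n−k steps): m(n) = F(n) + Σ_{k<=n} f(k)·m(n−k), where F(n) = P(τ <= n) and m(0) = 0
m(1) = F(1) = 1/6
m(2) = F(2) + f(1)·m(1) = 1/3 + 1/6·1/6 = 13/36
m(3) = F(3) + f(1)·m(2) + f(2)·m(1) = 1/3 + 1/6·13/36 + 1/6·1/6 = 91/216
m(4) = F(4) + f(1)·m(3) + f(2)·m(2) = 1/3 + 1/6·91/216 + 1/6·13/36 = 601/1296
E[N_4] = m(4) = 601/1296

601/1296


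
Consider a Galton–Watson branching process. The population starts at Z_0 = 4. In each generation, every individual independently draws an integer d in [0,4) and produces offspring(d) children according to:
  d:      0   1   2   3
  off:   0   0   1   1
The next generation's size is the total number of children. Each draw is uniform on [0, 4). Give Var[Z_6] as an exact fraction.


63/1024

Outcome values over d=0..3: [0, 0, 1, 1]
Σy = 2, Σy² = 2, M = 4
μ = 2/4 = 1/2,  σ² = 2/4 − (1/2)² = 1/4
V_0 = 0, E_0 = 4
V_1 = 1/4·E_0 + (1/2)²·V_0 = 1;  E_1 = 2
V_2 = 1/4·E_1 + (1/2)²·V_1 = 3/4;  E_2 = 1
V_3 = 1/4·E_2 + (1/2)²·V_2 = 7/16;  E_3 = 1/2
V_4 = 1/4·E_3 + (1/2)²·V_3 = 15/64;  E_4 = 1/4
V_5 = 1/4·E_4 + (1/2)²·V_4 = 31/256;  E_5 = 1/8
V_6 = 1/4·E_5 + (1/2)²·V_5 = 63/1024;  E_6 = 1/16


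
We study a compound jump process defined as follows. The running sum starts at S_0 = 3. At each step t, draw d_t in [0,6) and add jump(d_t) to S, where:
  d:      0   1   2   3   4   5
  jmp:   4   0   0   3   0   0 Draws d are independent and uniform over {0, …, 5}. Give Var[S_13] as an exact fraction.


Outcome values over d=0..5: [4, 0, 0, 3, 0, 0]
Σy = 7, Σy² = 25, M = 6
μ = 7/6 = 7/6,  σ² = 25/6 − (7/6)² = 101/36
Independent increments: Var[S_13] = 13·σ² = 13·(101/36) = 1313/36

1313/36


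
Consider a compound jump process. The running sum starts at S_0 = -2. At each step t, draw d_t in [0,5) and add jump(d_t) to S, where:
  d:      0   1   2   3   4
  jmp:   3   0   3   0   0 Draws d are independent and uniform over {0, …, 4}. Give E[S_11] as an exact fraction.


56/5

Outcome values over d=0..4: [3, 0, 3, 0, 0]
Σy = 6, Σy² = 18, M = 5
μ = 6/5 = 6/5,  σ² = 18/5 − (6/5)² = 54/25
E[S_11] = -2 + 11·(6/5) = 56/5


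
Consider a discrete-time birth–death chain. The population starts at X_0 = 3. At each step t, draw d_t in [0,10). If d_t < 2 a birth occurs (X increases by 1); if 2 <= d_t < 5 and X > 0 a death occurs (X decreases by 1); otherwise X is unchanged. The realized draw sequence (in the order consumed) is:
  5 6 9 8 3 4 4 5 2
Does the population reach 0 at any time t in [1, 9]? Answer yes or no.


t=0: X=3, d=5 → hold, X_1=3
t=1: X=3, d=6 → hold, X_2=3
t=2: X=3, d=9 → hold, X_3=3
t=3: X=3, d=8 → hold, X_4=3
t=4: X=3, d=3 → death, X_5=2
t=5: X=2, d=4 → death, X_6=1
t=6: X=1, d=4 → death, X_7=0
t=7: X=0, d=5 → hold, X_8=0
t=8: X=0, d=2 → hold, X_9=0

yes


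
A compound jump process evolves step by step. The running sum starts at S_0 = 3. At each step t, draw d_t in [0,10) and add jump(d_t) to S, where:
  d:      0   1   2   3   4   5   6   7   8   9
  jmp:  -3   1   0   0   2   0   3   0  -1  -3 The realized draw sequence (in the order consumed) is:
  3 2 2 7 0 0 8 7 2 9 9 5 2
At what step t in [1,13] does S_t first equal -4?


t=0: S=3, d=3, jump=0, S_1=3
t=1: S=3, d=2, jump=0, S_2=3
t=2: S=3, d=2, jump=0, S_3=3
t=3: S=3, d=7, jump=0, S_4=3
t=4: S=3, d=0, jump=-3, S_5=0
t=5: S=0, d=0, jump=-3, S_6=-3
t=6: S=-3, d=8, jump=-1, S_7=-4
t=7: S=-4, d=7, jump=0, S_8=-4
t=8: S=-4, d=2, jump=0, S_9=-4
t=9: S=-4, d=9, jump=-3, S_10=-7
t=10: S=-7, d=9, jump=-3, S_11=-10
t=11: S=-10, d=5, jump=0, S_12=-10
t=12: S=-10, d=2, jump=0, S_13=-10

7


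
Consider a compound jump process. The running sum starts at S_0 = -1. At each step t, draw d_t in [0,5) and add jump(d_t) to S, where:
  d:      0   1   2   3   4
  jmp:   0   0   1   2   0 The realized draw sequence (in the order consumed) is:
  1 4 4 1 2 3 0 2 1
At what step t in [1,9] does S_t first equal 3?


t=0: S=-1, d=1, jump=0, S_1=-1
t=1: S=-1, d=4, jump=0, S_2=-1
t=2: S=-1, d=4, jump=0, S_3=-1
t=3: S=-1, d=1, jump=0, S_4=-1
t=4: S=-1, d=2, jump=1, S_5=0
t=5: S=0, d=3, jump=2, S_6=2
t=6: S=2, d=0, jump=0, S_7=2
t=7: S=2, d=2, jump=1, S_8=3
t=8: S=3, d=1, jump=0, S_9=3

8


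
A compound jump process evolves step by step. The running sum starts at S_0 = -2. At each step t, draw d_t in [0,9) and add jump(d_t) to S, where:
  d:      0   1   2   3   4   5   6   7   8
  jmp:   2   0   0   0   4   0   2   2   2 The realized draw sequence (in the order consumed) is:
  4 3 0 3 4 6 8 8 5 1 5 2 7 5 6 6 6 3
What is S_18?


22

t=0: S=-2, d=4, jump=4, S_1=2
t=1: S=2, d=3, jump=0, S_2=2
t=2: S=2, d=0, jump=2, S_3=4
t=3: S=4, d=3, jump=0, S_4=4
t=4: S=4, d=4, jump=4, S_5=8
t=5: S=8, d=6, jump=2, S_6=10
t=6: S=10, d=8, jump=2, S_7=12
t=7: S=12, d=8, jump=2, S_8=14
t=8: S=14, d=5, jump=0, S_9=14
t=9: S=14, d=1, jump=0, S_10=14
t=10: S=14, d=5, jump=0, S_11=14
t=11: S=14, d=2, jump=0, S_12=14
t=12: S=14, d=7, jump=2, S_13=16
t=13: S=16, d=5, jump=0, S_14=16
t=14: S=16, d=6, jump=2, S_15=18
t=15: S=18, d=6, jump=2, S_16=20
t=16: S=20, d=6, jump=2, S_17=22
t=17: S=22, d=3, jump=0, S_18=22


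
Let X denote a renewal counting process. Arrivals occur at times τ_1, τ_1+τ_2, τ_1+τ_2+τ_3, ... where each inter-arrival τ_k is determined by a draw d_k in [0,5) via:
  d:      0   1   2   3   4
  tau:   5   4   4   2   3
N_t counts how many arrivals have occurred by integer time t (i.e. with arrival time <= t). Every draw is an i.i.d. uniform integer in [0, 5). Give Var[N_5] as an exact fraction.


Inter-arrival values over d=0..4: [5, 4, 4, 2, 3]
Each d has probability 1/5, so the pmf of τ is: f(2) = 1/5, f(3) = 1/5, f(4) = 2/5, f(5) = 1/5
Let p_n(j) = P(N_n = j), with p_0 = [1]. Condition on τ_1: p_n(0) = P(τ > n), and for j >= 1, p_n(j) = Σ_{k<=n} f(k)·p_{n−k}(j−1)
p_1 = [1]  (j = 0)
p_2 = [4/5, 1/5]  (j = 0..1)
p_3 = [3/5, 2/5]  (j = 0..1)
p_4 = [1/5, 19/25, 1/25]  (j = 0..2)
p_5 = [0, 22/25, 3/25]  (j = 0..2)
E[N_5] = Σ j·p_5(j) = 28/25;  E[N_5²] = Σ j²·p_5(j) = 34/25
Var[N_5] = 34/25 − (28/25)² = 66/625

66/625


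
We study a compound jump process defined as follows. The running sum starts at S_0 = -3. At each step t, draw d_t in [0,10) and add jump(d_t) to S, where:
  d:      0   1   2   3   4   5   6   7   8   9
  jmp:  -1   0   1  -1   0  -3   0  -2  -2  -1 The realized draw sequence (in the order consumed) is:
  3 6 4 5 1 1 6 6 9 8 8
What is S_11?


-12

t=0: S=-3, d=3, jump=-1, S_1=-4
t=1: S=-4, d=6, jump=0, S_2=-4
t=2: S=-4, d=4, jump=0, S_3=-4
t=3: S=-4, d=5, jump=-3, S_4=-7
t=4: S=-7, d=1, jump=0, S_5=-7
t=5: S=-7, d=1, jump=0, S_6=-7
t=6: S=-7, d=6, jump=0, S_7=-7
t=7: S=-7, d=6, jump=0, S_8=-7
t=8: S=-7, d=9, jump=-1, S_9=-8
t=9: S=-8, d=8, jump=-2, S_10=-10
t=10: S=-10, d=8, jump=-2, S_11=-12


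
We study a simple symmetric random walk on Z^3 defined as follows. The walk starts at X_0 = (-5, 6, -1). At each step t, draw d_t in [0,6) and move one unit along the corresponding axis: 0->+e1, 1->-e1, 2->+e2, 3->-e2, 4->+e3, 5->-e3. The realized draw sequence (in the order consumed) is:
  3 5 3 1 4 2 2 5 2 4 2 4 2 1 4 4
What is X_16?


t=0: X=(-5, 6, -1), d=3 → -e2, X_1=(-5, 5, -1)
t=1: X=(-5, 5, -1), d=5 → -e3, X_2=(-5, 5, -2)
t=2: X=(-5, 5, -2), d=3 → -e2, X_3=(-5, 4, -2)
t=3: X=(-5, 4, -2), d=1 → -e1, X_4=(-6, 4, -2)
t=4: X=(-6, 4, -2), d=4 → +e3, X_5=(-6, 4, -1)
t=5: X=(-6, 4, -1), d=2 → +e2, X_6=(-6, 5, -1)
t=6: X=(-6, 5, -1), d=2 → +e2, X_7=(-6, 6, -1)
t=7: X=(-6, 6, -1), d=5 → -e3, X_8=(-6, 6, -2)
t=8: X=(-6, 6, -2), d=2 → +e2, X_9=(-6, 7, -2)
t=9: X=(-6, 7, -2), d=4 → +e3, X_10=(-6, 7, -1)
t=10: X=(-6, 7, -1), d=2 → +e2, X_11=(-6, 8, -1)
t=11: X=(-6, 8, -1), d=4 → +e3, X_12=(-6, 8, 0)
t=12: X=(-6, 8, 0), d=2 → +e2, X_13=(-6, 9, 0)
t=13: X=(-6, 9, 0), d=1 → -e1, X_14=(-7, 9, 0)
t=14: X=(-7, 9, 0), d=4 → +e3, X_15=(-7, 9, 1)
t=15: X=(-7, 9, 1), d=4 → +e3, X_16=(-7, 9, 2)

(-7, 9, 2)


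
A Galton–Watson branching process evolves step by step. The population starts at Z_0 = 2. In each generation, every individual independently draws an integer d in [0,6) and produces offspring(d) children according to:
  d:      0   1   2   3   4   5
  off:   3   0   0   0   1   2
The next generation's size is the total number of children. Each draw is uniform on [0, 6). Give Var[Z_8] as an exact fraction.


64/3

Outcome values over d=0..5: [3, 0, 0, 0, 1, 2]
Σy = 6, Σy² = 14, M = 6
μ = 6/6 = 1,  σ² = 14/6 − (1)² = 4/3
V_0 = 0, E_0 = 2
V_1 = 4/3·E_0 + (1)²·V_0 = 8/3;  E_1 = 2
V_2 = 4/3·E_1 + (1)²·V_1 = 16/3;  E_2 = 2
V_3 = 4/3·E_2 + (1)²·V_2 = 8;  E_3 = 2
V_4 = 4/3·E_3 + (1)²·V_3 = 32/3;  E_4 = 2
V_5 = 4/3·E_4 + (1)²·V_4 = 40/3;  E_5 = 2
V_6 = 4/3·E_5 + (1)²·V_5 = 16;  E_6 = 2
V_7 = 4/3·E_6 + (1)²·V_6 = 56/3;  E_7 = 2
V_8 = 4/3·E_7 + (1)²·V_7 = 64/3;  E_8 = 2


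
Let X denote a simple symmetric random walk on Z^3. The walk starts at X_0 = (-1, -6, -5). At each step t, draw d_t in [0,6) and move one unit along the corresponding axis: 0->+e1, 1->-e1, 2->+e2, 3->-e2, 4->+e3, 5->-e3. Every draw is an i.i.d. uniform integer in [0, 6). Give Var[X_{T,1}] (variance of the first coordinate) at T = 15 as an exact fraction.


Outcome values over d=0..5: [1, -1, 0, 0, 0, 0]
Σy = 0, Σy² = 2, M = 6
μ = 0/6 = 0,  σ² = 2/6 − (0)² = 1/3
Independent increments: Var[X_15] = 15·σ² = 15·(1/3) = 5

5


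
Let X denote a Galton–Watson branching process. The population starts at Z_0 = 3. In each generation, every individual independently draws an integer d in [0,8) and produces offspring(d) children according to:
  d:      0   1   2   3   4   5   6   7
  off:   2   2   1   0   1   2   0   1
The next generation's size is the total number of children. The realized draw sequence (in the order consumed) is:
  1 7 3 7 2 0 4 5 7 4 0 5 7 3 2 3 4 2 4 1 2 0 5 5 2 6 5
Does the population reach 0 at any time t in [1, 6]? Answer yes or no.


no

gen 0: Z_0=3, draws=[1, 7, 3], offspring=[2, 1, 0], Z_1=3
gen 1: Z_1=3, draws=[7, 2, 0], offspring=[1, 1, 2], Z_2=4
gen 2: Z_2=4, draws=[4, 5, 7, 4], offspring=[1, 2, 1, 1], Z_3=5
gen 3: Z_3=5, draws=[0, 5, 7, 3, 2], offspring=[2, 2, 1, 0, 1], Z_4=6
gen 4: Z_4=6, draws=[3, 4, 2, 4, 1, 2], offspring=[0, 1, 1, 1, 2, 1], Z_5=6
gen 5: Z_5=6, draws=[0, 5, 5, 2, 6, 5], offspring=[2, 2, 2, 1, 0, 2], Z_6=9


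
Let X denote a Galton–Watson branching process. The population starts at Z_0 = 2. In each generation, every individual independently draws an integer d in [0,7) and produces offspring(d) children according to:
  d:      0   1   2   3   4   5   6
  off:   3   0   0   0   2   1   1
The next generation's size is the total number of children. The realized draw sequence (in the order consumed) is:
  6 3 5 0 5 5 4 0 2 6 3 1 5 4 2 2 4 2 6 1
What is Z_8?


1

gen 0: Z_0=2, draws=[6, 3], offspring=[1, 0], Z_1=1
gen 1: Z_1=1, draws=[5], offspring=[1], Z_2=1
gen 2: Z_2=1, draws=[0], offspring=[3], Z_3=3
gen 3: Z_3=3, draws=[5, 5, 4], offspring=[1, 1, 2], Z_4=4
gen 4: Z_4=4, draws=[0, 2, 6, 3], offspring=[3, 0, 1, 0], Z_5=4
gen 5: Z_5=4, draws=[1, 5, 4, 2], offspring=[0, 1, 2, 0], Z_6=3
gen 6: Z_6=3, draws=[2, 4, 2], offspring=[0, 2, 0], Z_7=2
gen 7: Z_7=2, draws=[6, 1], offspring=[1, 0], Z_8=1


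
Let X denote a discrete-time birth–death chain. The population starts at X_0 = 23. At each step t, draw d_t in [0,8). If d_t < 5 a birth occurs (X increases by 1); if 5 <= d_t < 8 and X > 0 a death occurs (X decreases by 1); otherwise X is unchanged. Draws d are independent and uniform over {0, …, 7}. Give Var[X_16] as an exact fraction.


X can drop by at most 1 per step and X_0 = 23 > T = 16, so X_t >= 23 − t >= 7 > 0 for every t <= 16: the floor at 0 (the 'and X > 0' condition) never binds. Hence X_16 = X_0 + Σ_{t<16} Y_t with i.i.d. increments Y_t = y(d_t) ∈ {+1, −1, 0}.
Outcome values over d=0..7: [1, 1, 1, 1, 1, -1, -1, -1]
Σy = 2, Σy² = 8, M = 8
μ = 2/8 = 1/4,  σ² = 8/8 − (1/4)² = 15/16
Independent increments: Var[X_16] = 16·σ² = 16·(15/16) = 15

15


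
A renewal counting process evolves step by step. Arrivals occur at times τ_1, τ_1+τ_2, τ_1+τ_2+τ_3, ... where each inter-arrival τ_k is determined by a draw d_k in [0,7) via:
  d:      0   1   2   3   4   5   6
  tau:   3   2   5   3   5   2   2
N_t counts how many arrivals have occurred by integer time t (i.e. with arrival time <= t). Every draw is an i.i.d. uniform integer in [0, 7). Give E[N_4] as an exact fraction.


44/49

Inter-arrival values over d=0..6: [3, 2, 5, 3, 5, 2, 2]
Each d has probability 1/7, so the pmf of τ is: f(2) = 3/7, f(3) = 2/7, f(5) = 2/7
Renewal equation for m(n) = E[N_n]: condition on τ_1 = k (if k <= n, one arrival plus a fresh copy on the remaining n−k steps): m(n) = F(n) + Σ_{k<=n} f(k)·m(n−k), where F(n) = P(τ <= n) and m(0) = 0
m(1) = F(1) = 0
m(2) = F(2) = 3/7
m(3) = F(3) = 5/7
m(4) = F(4) + f(2)·m(2) = 5/7 + 3/7·3/7 = 44/49
E[N_4] = m(4) = 44/49


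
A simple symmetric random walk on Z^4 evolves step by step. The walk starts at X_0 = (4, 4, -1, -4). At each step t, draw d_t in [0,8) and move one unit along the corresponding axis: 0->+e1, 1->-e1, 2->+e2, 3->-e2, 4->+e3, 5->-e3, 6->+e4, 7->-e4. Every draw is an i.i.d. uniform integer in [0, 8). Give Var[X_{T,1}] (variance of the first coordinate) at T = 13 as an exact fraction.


13/4

Outcome values over d=0..7: [1, -1, 0, 0, 0, 0, 0, 0]
Σy = 0, Σy² = 2, M = 8
μ = 0/8 = 0,  σ² = 2/8 − (0)² = 1/4
Independent increments: Var[X_13] = 13·σ² = 13·(1/4) = 13/4


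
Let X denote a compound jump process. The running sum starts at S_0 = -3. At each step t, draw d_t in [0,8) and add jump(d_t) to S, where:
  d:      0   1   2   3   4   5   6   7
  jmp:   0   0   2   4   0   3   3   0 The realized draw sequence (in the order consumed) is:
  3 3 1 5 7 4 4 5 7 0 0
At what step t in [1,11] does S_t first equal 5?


2

t=0: S=-3, d=3, jump=4, S_1=1
t=1: S=1, d=3, jump=4, S_2=5
t=2: S=5, d=1, jump=0, S_3=5
t=3: S=5, d=5, jump=3, S_4=8
t=4: S=8, d=7, jump=0, S_5=8
t=5: S=8, d=4, jump=0, S_6=8
t=6: S=8, d=4, jump=0, S_7=8
t=7: S=8, d=5, jump=3, S_8=11
t=8: S=11, d=7, jump=0, S_9=11
t=9: S=11, d=0, jump=0, S_10=11
t=10: S=11, d=0, jump=0, S_11=11


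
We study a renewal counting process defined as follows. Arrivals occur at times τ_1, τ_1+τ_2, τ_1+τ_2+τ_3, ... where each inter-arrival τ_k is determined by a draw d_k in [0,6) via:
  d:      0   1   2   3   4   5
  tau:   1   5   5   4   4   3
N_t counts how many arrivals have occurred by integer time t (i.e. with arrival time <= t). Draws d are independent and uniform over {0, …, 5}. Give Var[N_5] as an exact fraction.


12638687/60466176

Inter-arrival values over d=0..5: [1, 5, 5, 4, 4, 3]
Each d has probability 1/6, so the pmf of τ is: f(1) = 1/6, f(3) = 1/6, f(4) = 1/3, f(5) = 1/3
Let p_n(j) = P(N_n = j), with p_0 = [1]. Condition on τ_1: p_n(0) = P(τ > n), and for j >= 1, p_n(j) = Σ_{k<=n} f(k)·p_{n−k}(j−1)
p_1 = [5/6, 1/6]  (j = 0..1)
p_2 = [5/6, 5/36, 1/36]  (j = 0..2)
p_3 = [2/3, 11/36, 5/216, 1/216]  (j = 0..3)
p_4 = [1/3, 7/12, 17/216, 5/1296, 1/1296]  (j = 0..4)
p_5 = [0, 29/36, 19/108, 23/1296, 5/7776, 1/7776]  (j = 0..5)
E[N_5] = Σ j·p_5(j) = 9439/7776;  E[N_5²] = Σ j²·p_5(j) = 4361/2592
Var[N_5] = 4361/2592 − (9439/7776)² = 12638687/60466176


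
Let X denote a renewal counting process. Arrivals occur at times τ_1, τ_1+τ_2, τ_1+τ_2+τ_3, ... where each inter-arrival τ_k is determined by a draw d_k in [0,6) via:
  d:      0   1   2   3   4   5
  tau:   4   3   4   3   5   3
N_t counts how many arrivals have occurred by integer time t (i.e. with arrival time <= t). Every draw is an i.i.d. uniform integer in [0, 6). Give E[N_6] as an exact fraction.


Inter-arrival values over d=0..5: [4, 3, 4, 3, 5, 3]
Each d has probability 1/6, so the pmf of τ is: f(3) = 1/2, f(4) = 1/3, f(5) = 1/6
Renewal equation for m(n) = E[N_n]: condition on τ_1 = k (if k <= n, one arrival plus a fresh copy on the remaining n−k steps): m(n) = F(n) + Σ_{k<=n} f(k)·m(n−k), where F(n) = P(τ <= n) and m(0) = 0
m(1) = F(1) = 0
m(2) = F(2) = 0
m(3) = F(3) = 1/2
m(4) = F(4) = 5/6
m(5) = F(5) = 1
m(6) = F(6) + f(3)·m(3) = 1 + 1/2·1/2 = 5/4
E[N_6] = m(6) = 5/4

5/4


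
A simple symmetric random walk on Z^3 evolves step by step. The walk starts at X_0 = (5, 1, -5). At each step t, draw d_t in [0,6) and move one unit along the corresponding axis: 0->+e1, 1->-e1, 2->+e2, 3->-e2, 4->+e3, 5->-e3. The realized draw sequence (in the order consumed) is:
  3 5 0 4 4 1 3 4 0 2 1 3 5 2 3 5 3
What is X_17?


(5, -2, -5)

t=0: X=(5, 1, -5), d=3 → -e2, X_1=(5, 0, -5)
t=1: X=(5, 0, -5), d=5 → -e3, X_2=(5, 0, -6)
t=2: X=(5, 0, -6), d=0 → +e1, X_3=(6, 0, -6)
t=3: X=(6, 0, -6), d=4 → +e3, X_4=(6, 0, -5)
t=4: X=(6, 0, -5), d=4 → +e3, X_5=(6, 0, -4)
t=5: X=(6, 0, -4), d=1 → -e1, X_6=(5, 0, -4)
t=6: X=(5, 0, -4), d=3 → -e2, X_7=(5, -1, -4)
t=7: X=(5, -1, -4), d=4 → +e3, X_8=(5, -1, -3)
t=8: X=(5, -1, -3), d=0 → +e1, X_9=(6, -1, -3)
t=9: X=(6, -1, -3), d=2 → +e2, X_10=(6, 0, -3)
t=10: X=(6, 0, -3), d=1 → -e1, X_11=(5, 0, -3)
t=11: X=(5, 0, -3), d=3 → -e2, X_12=(5, -1, -3)
t=12: X=(5, -1, -3), d=5 → -e3, X_13=(5, -1, -4)
t=13: X=(5, -1, -4), d=2 → +e2, X_14=(5, 0, -4)
t=14: X=(5, 0, -4), d=3 → -e2, X_15=(5, -1, -4)
t=15: X=(5, -1, -4), d=5 → -e3, X_16=(5, -1, -5)
t=16: X=(5, -1, -5), d=3 → -e2, X_17=(5, -2, -5)


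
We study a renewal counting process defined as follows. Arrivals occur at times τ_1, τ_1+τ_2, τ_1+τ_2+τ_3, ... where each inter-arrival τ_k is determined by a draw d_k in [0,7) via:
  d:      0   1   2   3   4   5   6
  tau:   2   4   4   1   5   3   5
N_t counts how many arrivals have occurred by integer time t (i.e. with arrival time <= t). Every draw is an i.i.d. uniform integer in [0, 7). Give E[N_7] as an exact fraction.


1438249/823543

Inter-arrival values over d=0..6: [2, 4, 4, 1, 5, 3, 5]
Each d has probability 1/7, so the pmf of τ is: f(1) = 1/7, f(2) = 1/7, f(3) = 1/7, f(4) = 2/7, f(5) = 2/7
Renewal equation for m(n) = E[N_n]: condition on τ_1 = k (if k <= n, one arrival plus a fresh copy on the remaining n−k steps): m(n) = F(n) + Σ_{k<=n} f(k)·m(n−k), where F(n) = P(τ <= n) and m(0) = 0
m(1) = F(1) = 1/7
m(2) = F(2) + f(1)·m(1) = 2/7 + 1/7·1/7 = 15/49
m(3) = F(3) + f(1)·m(2) + f(2)·m(1) = 3/7 + 1/7·15/49 + 1/7·1/7 = 169/343
m(4) = F(4) + f(1)·m(3) + f(2)·m(2) + f(3)·m(1) = 5/7 + 1/7·169/343 + 1/7·15/49 + 1/7·1/7 = 2038/2401
m(5) = F(5) + f(1)·m(4) + f(2)·m(3) + f(3)·m(2) + f(4)·m(1) = 1 + 1/7·2038/2401 + 1/7·169/343 + 1/7·15/49 + 2/7·1/7 = 21449/16807
m(6) = F(6) + f(1)·m(5) + f(2)·m(4) + f(3)·m(3) + f(4)·m(2) + f(5)·m(1) = 1 + 1/7·21449/16807 + 1/7·2038/2401 + 1/7·169/343 + 2/7·15/49 + 2/7·1/7 = 176737/117649
m(7) = F(7) + f(1)·m(6) + f(2)·m(5) + f(3)·m(4) + f(4)·m(3) + f(5)·m(2) = 1 + 1/7·176737/117649 + 1/7·21449/16807 + 1/7·2038/2401 + 2/7·169/343 + 2/7·15/49 = 1438249/823543
E[N_7] = m(7) = 1438249/823543


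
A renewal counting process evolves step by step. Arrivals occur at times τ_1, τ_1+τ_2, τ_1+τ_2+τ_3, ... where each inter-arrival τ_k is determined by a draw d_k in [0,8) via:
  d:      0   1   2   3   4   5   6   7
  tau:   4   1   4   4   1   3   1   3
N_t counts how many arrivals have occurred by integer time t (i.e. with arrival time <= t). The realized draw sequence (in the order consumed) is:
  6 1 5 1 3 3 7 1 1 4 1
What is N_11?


5

draw d_1=6: τ_1=1, arrival time A_1=1
draw d_2=1: τ_2=1, arrival time A_2=2
draw d_3=5: τ_3=3, arrival time A_3=5
draw d_4=1: τ_4=1, arrival time A_4=6
draw d_5=3: τ_5=4, arrival time A_5=10
draw d_6=3: τ_6=4, arrival time A_6=14
draw d_7=7: τ_7=3, arrival time A_7=17
draw d_8=1: τ_8=1, arrival time A_8=18
draw d_9=1: τ_9=1, arrival time A_9=19
draw d_10=4: τ_10=1, arrival time A_10=20
draw d_11=1: τ_11=1, arrival time A_11=21
N_t over t=0..11: 0:0 1:1 2:2 3:2 4:2 5:3 6:4 7:4 8:4 9:4 10:5 11:5


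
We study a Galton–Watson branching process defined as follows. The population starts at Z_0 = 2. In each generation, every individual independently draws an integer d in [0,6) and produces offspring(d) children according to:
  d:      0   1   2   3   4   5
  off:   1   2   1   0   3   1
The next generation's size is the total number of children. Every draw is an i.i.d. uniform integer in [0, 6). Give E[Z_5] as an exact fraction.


2048/243

Outcome values over d=0..5: [1, 2, 1, 0, 3, 1]
Σy = 8, Σy² = 16, M = 6
μ = 8/6 = 4/3,  σ² = 16/6 − (4/3)² = 8/9
E[Z_0] = 2
E[Z_1] = 4/3·E[Z_0] = 8/3
E[Z_2] = 4/3·E[Z_1] = 32/9
E[Z_3] = 4/3·E[Z_2] = 128/27
E[Z_4] = 4/3·E[Z_3] = 512/81
E[Z_5] = 4/3·E[Z_4] = 2048/243


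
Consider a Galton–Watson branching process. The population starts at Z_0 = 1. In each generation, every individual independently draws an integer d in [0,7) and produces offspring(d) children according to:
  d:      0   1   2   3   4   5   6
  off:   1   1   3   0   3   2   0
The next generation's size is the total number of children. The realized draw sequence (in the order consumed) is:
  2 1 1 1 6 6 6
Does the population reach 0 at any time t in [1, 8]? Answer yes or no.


gen 0: Z_0=1, draws=[2], offspring=[3], Z_1=3
gen 1: Z_1=3, draws=[1, 1, 1], offspring=[1, 1, 1], Z_2=3
gen 2: Z_2=3, draws=[6, 6, 6], offspring=[0, 0, 0], Z_3=0
gen 3: Z_3=0, draws=[], offspring=[], Z_4=0
gen 4: Z_4=0, draws=[], offspring=[], Z_5=0
gen 5: Z_5=0, draws=[], offspring=[], Z_6=0
gen 6: Z_6=0, draws=[], offspring=[], Z_7=0
gen 7: Z_7=0, draws=[], offspring=[], Z_8=0

yes


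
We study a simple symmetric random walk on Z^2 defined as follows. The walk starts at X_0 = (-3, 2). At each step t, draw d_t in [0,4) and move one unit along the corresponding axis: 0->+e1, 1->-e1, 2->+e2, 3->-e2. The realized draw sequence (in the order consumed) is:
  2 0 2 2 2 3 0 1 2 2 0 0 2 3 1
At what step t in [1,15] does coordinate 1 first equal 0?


12

t=0: X=(-3, 2), d=2 → +e2, X_1=(-3, 3)
t=1: X=(-3, 3), d=0 → +e1, X_2=(-2, 3)
t=2: X=(-2, 3), d=2 → +e2, X_3=(-2, 4)
t=3: X=(-2, 4), d=2 → +e2, X_4=(-2, 5)
t=4: X=(-2, 5), d=2 → +e2, X_5=(-2, 6)
t=5: X=(-2, 6), d=3 → -e2, X_6=(-2, 5)
t=6: X=(-2, 5), d=0 → +e1, X_7=(-1, 5)
t=7: X=(-1, 5), d=1 → -e1, X_8=(-2, 5)
t=8: X=(-2, 5), d=2 → +e2, X_9=(-2, 6)
t=9: X=(-2, 6), d=2 → +e2, X_10=(-2, 7)
t=10: X=(-2, 7), d=0 → +e1, X_11=(-1, 7)
t=11: X=(-1, 7), d=0 → +e1, X_12=(0, 7)
t=12: X=(0, 7), d=2 → +e2, X_13=(0, 8)
t=13: X=(0, 8), d=3 → -e2, X_14=(0, 7)
t=14: X=(0, 7), d=1 → -e1, X_15=(-1, 7)


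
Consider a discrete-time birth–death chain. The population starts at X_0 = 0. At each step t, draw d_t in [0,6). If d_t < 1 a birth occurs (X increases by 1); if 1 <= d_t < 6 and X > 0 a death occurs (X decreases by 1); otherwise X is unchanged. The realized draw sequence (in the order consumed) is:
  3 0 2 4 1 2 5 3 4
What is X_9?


t=0: X=0, d=3 → hold, X_1=0
t=1: X=0, d=0 → birth, X_2=1
t=2: X=1, d=2 → death, X_3=0
t=3: X=0, d=4 → hold, X_4=0
t=4: X=0, d=1 → hold, X_5=0
t=5: X=0, d=2 → hold, X_6=0
t=6: X=0, d=5 → hold, X_7=0
t=7: X=0, d=3 → hold, X_8=0
t=8: X=0, d=4 → hold, X_9=0

0


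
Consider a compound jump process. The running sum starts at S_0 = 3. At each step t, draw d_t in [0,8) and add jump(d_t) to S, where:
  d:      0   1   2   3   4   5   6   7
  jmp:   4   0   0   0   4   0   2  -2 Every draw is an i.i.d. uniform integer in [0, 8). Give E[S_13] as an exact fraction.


Outcome values over d=0..7: [4, 0, 0, 0, 4, 0, 2, -2]
Σy = 8, Σy² = 40, M = 8
μ = 8/8 = 1,  σ² = 40/8 − (1)² = 4
E[S_13] = 3 + 13·(1) = 16

16


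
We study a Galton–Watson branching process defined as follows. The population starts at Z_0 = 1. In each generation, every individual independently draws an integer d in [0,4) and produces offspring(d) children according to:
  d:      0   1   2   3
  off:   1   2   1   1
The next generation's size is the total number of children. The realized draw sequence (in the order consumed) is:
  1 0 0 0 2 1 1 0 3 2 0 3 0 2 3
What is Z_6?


gen 0: Z_0=1, draws=[1], offspring=[2], Z_1=2
gen 1: Z_1=2, draws=[0, 0], offspring=[1, 1], Z_2=2
gen 2: Z_2=2, draws=[0, 2], offspring=[1, 1], Z_3=2
gen 3: Z_3=2, draws=[1, 1], offspring=[2, 2], Z_4=4
gen 4: Z_4=4, draws=[0, 3, 2, 0], offspring=[1, 1, 1, 1], Z_5=4
gen 5: Z_5=4, draws=[3, 0, 2, 3], offspring=[1, 1, 1, 1], Z_6=4

4


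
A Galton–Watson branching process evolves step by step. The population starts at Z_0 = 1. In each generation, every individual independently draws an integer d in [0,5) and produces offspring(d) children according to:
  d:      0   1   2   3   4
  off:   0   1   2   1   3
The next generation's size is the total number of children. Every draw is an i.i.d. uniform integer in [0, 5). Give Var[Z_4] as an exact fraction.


7919184/390625

Outcome values over d=0..4: [0, 1, 2, 1, 3]
Σy = 7, Σy² = 15, M = 5
μ = 7/5 = 7/5,  σ² = 15/5 − (7/5)² = 26/25
V_0 = 0, E_0 = 1
V_1 = 26/25·E_0 + (7/5)²·V_0 = 26/25;  E_1 = 7/5
V_2 = 26/25·E_1 + (7/5)²·V_1 = 2184/625;  E_2 = 49/25
V_3 = 26/25·E_2 + (7/5)²·V_2 = 138866/15625;  E_3 = 343/125
V_4 = 26/25·E_3 + (7/5)²·V_3 = 7919184/390625;  E_4 = 2401/625


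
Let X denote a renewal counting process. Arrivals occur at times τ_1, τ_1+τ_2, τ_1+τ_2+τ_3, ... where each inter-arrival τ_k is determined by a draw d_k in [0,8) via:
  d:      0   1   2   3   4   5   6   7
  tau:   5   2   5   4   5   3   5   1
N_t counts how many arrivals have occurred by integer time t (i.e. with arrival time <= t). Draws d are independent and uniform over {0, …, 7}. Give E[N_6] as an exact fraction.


359409/262144

Inter-arrival values over d=0..7: [5, 2, 5, 4, 5, 3, 5, 1]
Each d has probability 1/8, so the pmf of τ is: f(1) = 1/8, f(2) = 1/8, f(3) = 1/8, f(4) = 1/8, f(5) = 1/2
Renewal equation for m(n) = E[N_n]: condition on τ_1 = k (if k <= n, one arrival plus a fresh copy on the remaining n−k steps): m(n) = F(n) + Σ_{k<=n} f(k)·m(n−k), where F(n) = P(τ <= n) and m(0) = 0
m(1) = F(1) = 1/8
m(2) = F(2) + f(1)·m(1) = 1/4 + 1/8·1/8 = 17/64
m(3) = F(3) + f(1)·m(2) + f(2)·m(1) = 3/8 + 1/8·17/64 + 1/8·1/8 = 217/512
m(4) = F(4) + f(1)·m(3) + f(2)·m(2) + f(3)·m(1) = 1/2 + 1/8·217/512 + 1/8·17/64 + 1/8·1/8 = 2465/4096
m(5) = F(5) + f(1)·m(4) + f(2)·m(3) + f(3)·m(2) + f(4)·m(1) = 1 + 1/8·2465/4096 + 1/8·217/512 + 1/8·17/64 + 1/8·1/8 = 38569/32768
m(6) = F(6) + f(1)·m(5) + f(2)·m(4) + f(3)·m(3) + f(4)·m(2) + f(5)·m(1) = 1 + 1/8·38569/32768 + 1/8·2465/4096 + 1/8·217/512 + 1/8·17/64 + 1/2·1/8 = 359409/262144
E[N_6] = m(6) = 359409/262144


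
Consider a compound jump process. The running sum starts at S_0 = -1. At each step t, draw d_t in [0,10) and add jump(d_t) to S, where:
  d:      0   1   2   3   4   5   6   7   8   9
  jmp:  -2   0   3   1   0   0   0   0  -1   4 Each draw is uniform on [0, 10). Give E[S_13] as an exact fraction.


11/2

Outcome values over d=0..9: [-2, 0, 3, 1, 0, 0, 0, 0, -1, 4]
Σy = 5, Σy² = 31, M = 10
μ = 5/10 = 1/2,  σ² = 31/10 − (1/2)² = 57/20
E[S_13] = -1 + 13·(1/2) = 11/2


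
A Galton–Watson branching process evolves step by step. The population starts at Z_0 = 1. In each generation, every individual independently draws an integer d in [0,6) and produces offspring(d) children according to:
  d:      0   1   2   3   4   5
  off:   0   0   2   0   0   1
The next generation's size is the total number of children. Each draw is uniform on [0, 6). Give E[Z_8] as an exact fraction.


1/256

Outcome values over d=0..5: [0, 0, 2, 0, 0, 1]
Σy = 3, Σy² = 5, M = 6
μ = 3/6 = 1/2,  σ² = 5/6 − (1/2)² = 7/12
E[Z_0] = 1
E[Z_1] = 1/2·E[Z_0] = 1/2
E[Z_2] = 1/2·E[Z_1] = 1/4
E[Z_3] = 1/2·E[Z_2] = 1/8
E[Z_4] = 1/2·E[Z_3] = 1/16
E[Z_5] = 1/2·E[Z_4] = 1/32
E[Z_6] = 1/2·E[Z_5] = 1/64
E[Z_7] = 1/2·E[Z_6] = 1/128
E[Z_8] = 1/2·E[Z_7] = 1/256


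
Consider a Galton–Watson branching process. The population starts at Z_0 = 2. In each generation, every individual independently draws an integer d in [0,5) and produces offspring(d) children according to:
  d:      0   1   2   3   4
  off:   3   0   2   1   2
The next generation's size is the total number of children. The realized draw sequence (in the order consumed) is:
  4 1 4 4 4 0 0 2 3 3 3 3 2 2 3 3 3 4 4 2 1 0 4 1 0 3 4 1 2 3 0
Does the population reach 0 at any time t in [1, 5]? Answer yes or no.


gen 0: Z_0=2, draws=[4, 1], offspring=[2, 0], Z_1=2
gen 1: Z_1=2, draws=[4, 4], offspring=[2, 2], Z_2=4
gen 2: Z_2=4, draws=[4, 0, 0, 2], offspring=[2, 3, 3, 2], Z_3=10
gen 3: Z_3=10, draws=[3, 3, 3, 3, 2, 2, 3, 3, 3, 4], offspring=[1, 1, 1, 1, 2, 2, 1, 1, 1, 2], Z_4=13
gen 4: Z_4=13, draws=[4, 2, 1, 0, 4, 1, 0, 3, 4, 1, 2, 3, 0], offspring=[2, 2, 0, 3, 2, 0, 3, 1, 2, 0, 2, 1, 3], Z_5=21

no


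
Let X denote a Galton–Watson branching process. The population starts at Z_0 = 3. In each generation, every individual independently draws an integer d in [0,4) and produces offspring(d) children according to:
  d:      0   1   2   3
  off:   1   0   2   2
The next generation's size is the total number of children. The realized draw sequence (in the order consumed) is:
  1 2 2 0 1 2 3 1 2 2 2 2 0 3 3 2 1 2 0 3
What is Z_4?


gen 0: Z_0=3, draws=[1, 2, 2], offspring=[0, 2, 2], Z_1=4
gen 1: Z_1=4, draws=[0, 1, 2, 3], offspring=[1, 0, 2, 2], Z_2=5
gen 2: Z_2=5, draws=[1, 2, 2, 2, 2], offspring=[0, 2, 2, 2, 2], Z_3=8
gen 3: Z_3=8, draws=[0, 3, 3, 2, 1, 2, 0, 3], offspring=[1, 2, 2, 2, 0, 2, 1, 2], Z_4=12

12


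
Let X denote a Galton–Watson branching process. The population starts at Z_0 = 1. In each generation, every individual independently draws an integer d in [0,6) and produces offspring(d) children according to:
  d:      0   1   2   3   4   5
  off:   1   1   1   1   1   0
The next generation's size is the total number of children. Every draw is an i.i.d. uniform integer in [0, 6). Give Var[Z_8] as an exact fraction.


Outcome values over d=0..5: [1, 1, 1, 1, 1, 0]
Σy = 5, Σy² = 5, M = 6
μ = 5/6 = 5/6,  σ² = 5/6 − (5/6)² = 5/36
V_0 = 0, E_0 = 1
V_1 = 5/36·E_0 + (5/6)²·V_0 = 5/36;  E_1 = 5/6
V_2 = 5/36·E_1 + (5/6)²·V_1 = 275/1296;  E_2 = 25/36
V_3 = 5/36·E_2 + (5/6)²·V_2 = 11375/46656;  E_3 = 125/216
V_4 = 5/36·E_3 + (5/6)²·V_3 = 419375/1679616;  E_4 = 625/1296
V_5 = 5/36·E_4 + (5/6)²·V_4 = 14534375/60466176;  E_5 = 3125/7776
V_6 = 5/36·E_5 + (5/6)²·V_5 = 484859375/2176782336;  E_6 = 15625/46656
V_7 = 5/36·E_6 + (5/6)²·V_6 = 15766484375/78364164096;  E_7 = 78125/279936
V_8 = 5/36·E_7 + (5/6)²·V_7 = 503512109375/2821109907456;  E_8 = 390625/1679616

503512109375/2821109907456


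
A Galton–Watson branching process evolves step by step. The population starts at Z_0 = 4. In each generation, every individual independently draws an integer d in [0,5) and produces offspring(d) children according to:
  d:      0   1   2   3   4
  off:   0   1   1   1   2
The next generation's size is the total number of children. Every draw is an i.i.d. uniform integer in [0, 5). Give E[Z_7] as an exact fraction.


4

Outcome values over d=0..4: [0, 1, 1, 1, 2]
Σy = 5, Σy² = 7, M = 5
μ = 5/5 = 1,  σ² = 7/5 − (1)² = 2/5
E[Z_0] = 4
E[Z_1] = 1·E[Z_0] = 4
E[Z_2] = 1·E[Z_1] = 4
E[Z_3] = 1·E[Z_2] = 4
E[Z_4] = 1·E[Z_3] = 4
E[Z_5] = 1·E[Z_4] = 4
E[Z_6] = 1·E[Z_5] = 4
E[Z_7] = 1·E[Z_6] = 4


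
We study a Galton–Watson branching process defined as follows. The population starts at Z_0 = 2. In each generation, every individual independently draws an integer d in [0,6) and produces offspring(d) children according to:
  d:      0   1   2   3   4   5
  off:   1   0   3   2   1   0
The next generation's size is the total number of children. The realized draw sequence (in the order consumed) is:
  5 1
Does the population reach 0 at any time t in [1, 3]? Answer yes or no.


gen 0: Z_0=2, draws=[5, 1], offspring=[0, 0], Z_1=0
gen 1: Z_1=0, draws=[], offspring=[], Z_2=0
gen 2: Z_2=0, draws=[], offspring=[], Z_3=0

yes


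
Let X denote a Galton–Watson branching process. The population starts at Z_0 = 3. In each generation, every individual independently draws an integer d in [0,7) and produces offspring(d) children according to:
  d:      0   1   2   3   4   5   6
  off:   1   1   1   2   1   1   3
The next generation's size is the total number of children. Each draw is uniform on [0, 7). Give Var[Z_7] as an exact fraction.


Outcome values over d=0..6: [1, 1, 1, 2, 1, 1, 3]
Σy = 10, Σy² = 18, M = 7
μ = 10/7 = 10/7,  σ² = 18/7 − (10/7)² = 26/49
V_0 = 0, E_0 = 3
V_1 = 26/49·E_0 + (10/7)²·V_0 = 78/49;  E_1 = 30/7
V_2 = 26/49·E_1 + (10/7)²·V_1 = 13260/2401;  E_2 = 300/49
V_3 = 26/49·E_2 + (10/7)²·V_2 = 1708200/117649;  E_3 = 3000/343
V_4 = 26/49·E_3 + (10/7)²·V_3 = 197574000/5764801;  E_4 = 30000/2401
V_5 = 26/49·E_4 + (10/7)²·V_4 = 21630180000/282475249;  E_5 = 300000/16807
V_6 = 26/49·E_5 + (10/7)²·V_5 = 2294112600000/13841287201;  E_6 = 3000000/117649
V_7 = 26/49·E_6 + (10/7)²·V_6 = 238587882000000/678223072849;  E_7 = 30000000/823543

238587882000000/678223072849


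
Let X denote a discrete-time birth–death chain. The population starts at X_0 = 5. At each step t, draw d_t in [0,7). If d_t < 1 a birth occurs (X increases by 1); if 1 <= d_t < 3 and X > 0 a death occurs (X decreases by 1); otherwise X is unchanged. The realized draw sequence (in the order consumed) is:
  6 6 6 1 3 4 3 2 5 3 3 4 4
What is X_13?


3

t=0: X=5, d=6 → hold, X_1=5
t=1: X=5, d=6 → hold, X_2=5
t=2: X=5, d=6 → hold, X_3=5
t=3: X=5, d=1 → death, X_4=4
t=4: X=4, d=3 → hold, X_5=4
t=5: X=4, d=4 → hold, X_6=4
t=6: X=4, d=3 → hold, X_7=4
t=7: X=4, d=2 → death, X_8=3
t=8: X=3, d=5 → hold, X_9=3
t=9: X=3, d=3 → hold, X_10=3
t=10: X=3, d=3 → hold, X_11=3
t=11: X=3, d=4 → hold, X_12=3
t=12: X=3, d=4 → hold, X_13=3


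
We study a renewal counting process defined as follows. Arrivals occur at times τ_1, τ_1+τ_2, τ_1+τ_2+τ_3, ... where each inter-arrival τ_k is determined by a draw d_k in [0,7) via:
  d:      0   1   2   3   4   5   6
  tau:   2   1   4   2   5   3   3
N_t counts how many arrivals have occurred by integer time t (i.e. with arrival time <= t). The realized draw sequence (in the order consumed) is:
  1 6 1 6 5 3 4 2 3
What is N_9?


draw d_1=1: τ_1=1, arrival time A_1=1
draw d_2=6: τ_2=3, arrival time A_2=4
draw d_3=1: τ_3=1, arrival time A_3=5
draw d_4=6: τ_4=3, arrival time A_4=8
draw d_5=5: τ_5=3, arrival time A_5=11
draw d_6=3: τ_6=2, arrival time A_6=13
draw d_7=4: τ_7=5, arrival time A_7=18
draw d_8=2: τ_8=4, arrival time A_8=22
draw d_9=3: τ_9=2, arrival time A_9=24
N_t over t=0..9: 0:0 1:1 2:1 3:1 4:2 5:3 6:3 7:3 8:4 9:4

4


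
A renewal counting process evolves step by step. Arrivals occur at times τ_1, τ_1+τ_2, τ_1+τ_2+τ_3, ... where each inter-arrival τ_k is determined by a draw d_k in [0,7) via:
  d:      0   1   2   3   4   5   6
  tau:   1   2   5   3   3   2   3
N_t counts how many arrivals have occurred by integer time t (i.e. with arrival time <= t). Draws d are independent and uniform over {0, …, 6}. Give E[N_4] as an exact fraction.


2843/2401

Inter-arrival values over d=0..6: [1, 2, 5, 3, 3, 2, 3]
Each d has probability 1/7, so the pmf of τ is: f(1) = 1/7, f(2) = 2/7, f(3) = 3/7, f(5) = 1/7
Renewal equation for m(n) = E[N_n]: condition on τ_1 = k (if k <= n, one arrival plus a fresh copy on the remaining n−k steps): m(n) = F(n) + Σ_{k<=n} f(k)·m(n−k), where F(n) = P(τ <= n) and m(0) = 0
m(1) = F(1) = 1/7
m(2) = F(2) + f(1)·m(1) = 3/7 + 1/7·1/7 = 22/49
m(3) = F(3) + f(1)·m(2) + f(2)·m(1) = 6/7 + 1/7·22/49 + 2/7·1/7 = 330/343
m(4) = F(4) + f(1)·m(3) + f(2)·m(2) + f(3)·m(1) = 6/7 + 1/7·330/343 + 2/7·22/49 + 3/7·1/7 = 2843/2401
E[N_4] = m(4) = 2843/2401


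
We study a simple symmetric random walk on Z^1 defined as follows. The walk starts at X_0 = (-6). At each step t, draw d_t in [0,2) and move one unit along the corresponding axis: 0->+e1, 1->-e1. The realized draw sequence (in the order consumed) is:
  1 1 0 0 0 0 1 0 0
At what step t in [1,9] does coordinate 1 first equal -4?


t=0: X=(-6), d=1 → -e1, X_1=(-7)
t=1: X=(-7), d=1 → -e1, X_2=(-8)
t=2: X=(-8), d=0 → +e1, X_3=(-7)
t=3: X=(-7), d=0 → +e1, X_4=(-6)
t=4: X=(-6), d=0 → +e1, X_5=(-5)
t=5: X=(-5), d=0 → +e1, X_6=(-4)
t=6: X=(-4), d=1 → -e1, X_7=(-5)
t=7: X=(-5), d=0 → +e1, X_8=(-4)
t=8: X=(-4), d=0 → +e1, X_9=(-3)

6
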